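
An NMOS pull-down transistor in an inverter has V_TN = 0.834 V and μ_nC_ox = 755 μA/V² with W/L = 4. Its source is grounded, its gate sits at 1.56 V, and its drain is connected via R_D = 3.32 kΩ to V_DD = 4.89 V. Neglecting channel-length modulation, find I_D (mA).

V_GS = V_G = 1.56 V, so V_ov = 1.56 − 0.834 = 0.726 V.
k_n = μ_nC_ox · (W/L) = 3.02 mA/V².
Assume saturation: I_D = ½ k_n V_ov² = 0.5 × 3.02 × 0.726² = 0.796 mA, giving V_DS = V_DD − I_D R_D = 4.89 − 0.796 × 3.32 = 2.25 V.
V_DS = 2.25 V ≥ V_ov = 0.726 V, confirming saturation.

I_D = 0.796 mA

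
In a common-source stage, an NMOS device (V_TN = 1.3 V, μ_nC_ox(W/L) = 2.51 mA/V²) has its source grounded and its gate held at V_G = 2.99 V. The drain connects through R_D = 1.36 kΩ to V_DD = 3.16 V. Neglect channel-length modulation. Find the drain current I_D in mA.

I_D = 1.93 mA

V_GS = V_G = 2.99 V, so V_ov = 2.99 − 1.3 = 1.69 V.
Assume saturation: I_D = ½ k_n V_ov² = 0.5 × 2.51 × 1.69² = 3.58 mA, giving V_DS = V_DD − I_D R_D = 3.16 − 3.58 × 1.36 = -1.71 V.
But -1.71 V < V_ov = 1.69 V, so the device is actually in triode.
In triode I_D = k_n[V_ov V_DS − ½ V_DS²] and I_D = (V_DD − V_DS)/R_D. Equating: 1.71 V_DS² − 6.769 V_DS + 3.16 = 0, giving V_DS = 0.54 V (the root below V_ov).
I_D = (3.16 − 0.54) / 1.36 = 1.93 mA.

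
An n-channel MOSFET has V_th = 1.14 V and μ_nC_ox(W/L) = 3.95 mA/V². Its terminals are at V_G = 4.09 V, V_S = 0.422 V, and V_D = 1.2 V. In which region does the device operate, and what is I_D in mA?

Triode; I_D = 6.57 mA

V_GS = V_G − V_S = 4.09 − 0.422 = 3.67 V; V_DS = V_D − V_S = 1.2 − 0.422 = 0.778 V.
V_ov = V_GS − V_th = 3.67 − 1.14 = 2.53 V.
Since V_DS = 0.778 V < V_ov = 2.53 V, the device is in the triode region.
I_D = k_n [V_ov · V_DS − ½ V_DS²] = 3.95 × [2.53 × 0.778 − 0.5 × 0.778²] = 6.57 mA.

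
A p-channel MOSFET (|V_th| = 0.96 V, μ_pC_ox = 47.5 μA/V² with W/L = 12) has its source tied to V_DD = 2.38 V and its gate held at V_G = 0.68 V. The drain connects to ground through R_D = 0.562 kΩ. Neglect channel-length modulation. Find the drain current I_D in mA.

I_D = 0.156 mA

V_SG = V_DD − V_G = 2.38 − 0.68 = 1.7 V, so V_ov = 1.7 − 0.96 = 0.74 V.
k_p = μ_pC_ox · (W/L) = 0.57 mA/V².
Assume saturation: I_D = ½ k_p V_ov² = 0.5 × 0.57 × 0.74² = 0.156 mA, giving V_SD = V_DD − I_D R_D = 2.38 − 0.156 × 0.562 = 2.29 V.
V_SD = 2.29 V ≥ V_ov = 0.74 V, confirming saturation.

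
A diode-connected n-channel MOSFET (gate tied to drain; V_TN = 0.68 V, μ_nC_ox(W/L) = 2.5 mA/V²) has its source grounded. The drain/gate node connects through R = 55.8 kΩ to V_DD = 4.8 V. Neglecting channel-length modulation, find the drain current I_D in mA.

With gate tied to drain, V_GS = V_DS ≥ V_GS − V_TN, so the device is in saturation.
KCL at the drain: ½ k_n (V_GS − V_TN)² = (V_DD − V_GS)/R.
Let x = V_GS − 0.68. Then 69.8 x² + x − 4.12 = 0, giving x = 0.236 V (positive root), so V_GS = 0.916 V.
I_D = (V_DD − V_GS)/R = (4.8 − 0.916) / 55.8 = 0.0696 mA.

I_D = 0.0696 mA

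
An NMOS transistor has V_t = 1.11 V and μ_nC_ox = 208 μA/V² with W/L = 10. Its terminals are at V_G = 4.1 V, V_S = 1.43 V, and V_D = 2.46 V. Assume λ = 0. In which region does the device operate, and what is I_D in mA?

V_GS = V_G − V_S = 4.1 − 1.43 = 2.67 V; V_DS = V_D − V_S = 2.46 − 1.43 = 1.03 V.
k_n = μ_nC_ox · (W/L) = 2.08 mA/V².
V_ov = V_GS − V_t = 2.67 − 1.11 = 1.56 V.
Since V_DS = 1.03 V < V_ov = 1.56 V, the device is in the triode region.
I_D = k_n [V_ov · V_DS − ½ V_DS²] = 2.08 × [1.56 × 1.03 − 0.5 × 1.03²] = 2.24 mA.

Triode; I_D = 2.24 mA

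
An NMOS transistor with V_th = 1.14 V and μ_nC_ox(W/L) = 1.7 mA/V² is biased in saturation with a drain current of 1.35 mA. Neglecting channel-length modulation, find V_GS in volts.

V_GS = 2.40 V

In saturation I_D = ½ k_n (V_GS − V_th)², so V_GS − V_th = √(2 I_D / k_n) = √(2 × 1.35 / 1.7) = 1.26 V.
V_GS = 1.14 + 1.26 = 2.4 V.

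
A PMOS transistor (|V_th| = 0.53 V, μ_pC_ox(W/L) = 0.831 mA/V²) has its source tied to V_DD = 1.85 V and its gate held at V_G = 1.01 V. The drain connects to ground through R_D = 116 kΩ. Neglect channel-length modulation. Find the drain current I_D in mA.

I_D = 0.0154 mA

V_SG = V_DD − V_G = 1.85 − 1.01 = 0.84 V, so V_ov = 0.84 − 0.53 = 0.31 V.
Assume saturation: I_D = ½ k_p V_ov² = 0.5 × 0.831 × 0.31² = 0.0399 mA, giving V_SD = V_DD − I_D R_D = 1.85 − 0.0399 × 116 = -2.78 V.
But -2.78 V < V_ov = 0.31 V, so the device is actually in triode.
In triode I_D = k_p[V_ov V_SD − ½ V_SD²] and I_D = (V_DD − V_SD)/R_D. Equating: 48.2 V_SD² − 30.88 V_SD + 1.85 = 0, giving V_SD = 0.0669 V (the root below V_ov).
I_D = (1.85 − 0.0669) / 116 = 0.0154 mA.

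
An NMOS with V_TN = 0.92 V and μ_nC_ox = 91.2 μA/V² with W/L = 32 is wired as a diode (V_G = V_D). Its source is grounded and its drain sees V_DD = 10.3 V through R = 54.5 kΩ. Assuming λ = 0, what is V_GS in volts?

V_GS = 1.26 V

With gate tied to drain, V_GS = V_DS ≥ V_GS − V_TN, so the device is in saturation.
k_n = μ_nC_ox · (W/L) = 2.918 mA/V².
KCL at the drain: ½ k_n (V_GS − V_TN)² = (V_DD − V_GS)/R.
Let x = V_GS − 0.92. Then 79.5 x² + x − 9.38 = 0, giving x = 0.337 V (positive root), so V_GS = 1.26 V.
I_D = (V_DD − V_GS)/R = (10.3 − 1.26) / 54.5 = 0.166 mA.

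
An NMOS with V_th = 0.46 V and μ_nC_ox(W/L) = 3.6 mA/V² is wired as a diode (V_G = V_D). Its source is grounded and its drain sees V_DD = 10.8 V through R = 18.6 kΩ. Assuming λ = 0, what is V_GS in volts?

With gate tied to drain, V_GS = V_DS ≥ V_GS − V_th, so the device is in saturation.
KCL at the drain: ½ k_n (V_GS − V_th)² = (V_DD − V_GS)/R.
Let x = V_GS − 0.46. Then 33.5 x² + x − 10.34 = 0, giving x = 0.541 V (positive root), so V_GS = 1 V.
I_D = (V_DD − V_GS)/R = (10.8 − 1) / 18.6 = 0.527 mA.

V_GS = 1.00 V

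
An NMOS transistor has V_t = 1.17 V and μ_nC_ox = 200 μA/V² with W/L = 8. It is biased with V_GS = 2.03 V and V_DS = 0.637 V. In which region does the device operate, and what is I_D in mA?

Triode; I_D = 0.552 mA

k_n = μ_nC_ox · (W/L) = 1.6 mA/V².
V_ov = V_GS − V_t = 2.03 − 1.17 = 0.86 V.
Since V_DS = 0.637 V < V_ov = 0.86 V, the device is in the triode region.
I_D = k_n [V_ov · V_DS − ½ V_DS²] = 1.6 × [0.86 × 0.637 − 0.5 × 0.637²] = 0.552 mA.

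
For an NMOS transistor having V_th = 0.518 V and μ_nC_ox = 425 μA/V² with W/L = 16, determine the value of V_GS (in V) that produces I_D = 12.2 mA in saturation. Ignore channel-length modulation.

V_GS = 2.41 V

k_n = μ_nC_ox · (W/L) = 6.8 mA/V².
In saturation I_D = ½ k_n (V_GS − V_th)², so V_GS − V_th = √(2 I_D / k_n) = √(2 × 12.2 / 6.8) = 1.89 V.
V_GS = 0.518 + 1.89 = 2.41 V.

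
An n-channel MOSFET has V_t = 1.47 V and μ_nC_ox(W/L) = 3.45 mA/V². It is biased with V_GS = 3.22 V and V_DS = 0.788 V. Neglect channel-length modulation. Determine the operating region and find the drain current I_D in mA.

V_ov = V_GS − V_t = 3.22 − 1.47 = 1.75 V.
Since V_DS = 0.788 V < V_ov = 1.75 V, the device is in the triode region.
I_D = k_n [V_ov · V_DS − ½ V_DS²] = 3.45 × [1.75 × 0.788 − 0.5 × 0.788²] = 3.69 mA.

Triode; I_D = 3.69 mA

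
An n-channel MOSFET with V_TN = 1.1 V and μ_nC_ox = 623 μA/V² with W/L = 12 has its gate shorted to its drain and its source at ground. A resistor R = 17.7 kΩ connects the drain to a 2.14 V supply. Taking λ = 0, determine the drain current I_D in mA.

With gate tied to drain, V_GS = V_DS ≥ V_GS − V_TN, so the device is in saturation.
k_n = μ_nC_ox · (W/L) = 7.476 mA/V².
KCL at the drain: ½ k_n (V_GS − V_TN)² = (V_DD − V_GS)/R.
Let x = V_GS − 1.1. Then 66.2 x² + x − 1.04 = 0, giving x = 0.118 V (positive root), so V_GS = 1.22 V.
I_D = (V_DD − V_GS)/R = (2.14 − 1.22) / 17.7 = 0.0521 mA.

I_D = 0.0521 mA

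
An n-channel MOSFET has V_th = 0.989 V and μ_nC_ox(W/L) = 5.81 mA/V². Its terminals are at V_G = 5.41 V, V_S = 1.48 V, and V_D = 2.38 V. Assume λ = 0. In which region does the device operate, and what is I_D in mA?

V_GS = V_G − V_S = 5.41 − 1.48 = 3.93 V; V_DS = V_D − V_S = 2.38 − 1.48 = 0.9 V.
V_ov = V_GS − V_th = 3.93 − 0.989 = 2.94 V.
Since V_DS = 0.9 V < V_ov = 2.94 V, the device is in the triode region.
I_D = k_n [V_ov · V_DS − ½ V_DS²] = 5.81 × [2.94 × 0.9 − 0.5 × 0.9²] = 13 mA.

Triode; I_D = 13.0 mA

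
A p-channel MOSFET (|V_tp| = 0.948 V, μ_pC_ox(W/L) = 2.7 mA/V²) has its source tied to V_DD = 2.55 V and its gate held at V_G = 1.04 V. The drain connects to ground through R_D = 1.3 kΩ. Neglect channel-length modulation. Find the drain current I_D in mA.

I_D = 0.426 mA

V_SG = V_DD − V_G = 2.55 − 1.04 = 1.51 V, so V_ov = 1.51 − 0.948 = 0.562 V.
Assume saturation: I_D = ½ k_p V_ov² = 0.5 × 2.7 × 0.562² = 0.426 mA, giving V_SD = V_DD − I_D R_D = 2.55 − 0.426 × 1.3 = 2 V.
V_SD = 2 V ≥ V_ov = 0.562 V, confirming saturation.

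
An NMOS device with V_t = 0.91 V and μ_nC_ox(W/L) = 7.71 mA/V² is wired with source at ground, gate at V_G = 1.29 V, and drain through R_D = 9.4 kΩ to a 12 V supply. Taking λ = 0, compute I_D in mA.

I_D = 0.557 mA

V_GS = V_G = 1.29 V, so V_ov = 1.29 − 0.91 = 0.38 V.
Assume saturation: I_D = ½ k_n V_ov² = 0.5 × 7.71 × 0.38² = 0.557 mA, giving V_DS = V_DD − I_D R_D = 12 − 0.557 × 9.4 = 6.77 V.
V_DS = 6.77 V ≥ V_ov = 0.38 V, confirming saturation.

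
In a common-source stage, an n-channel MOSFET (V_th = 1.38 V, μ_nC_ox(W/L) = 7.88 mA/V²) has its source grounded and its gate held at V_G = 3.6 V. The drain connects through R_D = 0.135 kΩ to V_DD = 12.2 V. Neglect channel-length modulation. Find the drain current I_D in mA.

V_GS = V_G = 3.6 V, so V_ov = 3.6 − 1.38 = 2.22 V.
Assume saturation: I_D = ½ k_n V_ov² = 0.5 × 7.88 × 2.22² = 19.4 mA, giving V_DS = V_DD − I_D R_D = 12.2 − 19.4 × 0.135 = 9.58 V.
V_DS = 9.58 V ≥ V_ov = 2.22 V, confirming saturation.

I_D = 19.4 mA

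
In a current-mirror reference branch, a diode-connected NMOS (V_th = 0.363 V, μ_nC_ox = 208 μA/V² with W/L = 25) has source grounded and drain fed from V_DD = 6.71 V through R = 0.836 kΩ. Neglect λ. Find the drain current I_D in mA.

With gate tied to drain, V_GS = V_DS ≥ V_GS − V_th, so the device is in saturation.
k_n = μ_nC_ox · (W/L) = 5.2 mA/V².
KCL at the drain: ½ k_n (V_GS − V_th)² = (V_DD − V_GS)/R.
Let x = V_GS − 0.363. Then 2.17 x² + x − 6.347 = 0, giving x = 1.49 V (positive root), so V_GS = 1.86 V.
I_D = (V_DD − V_GS)/R = (6.71 − 1.86) / 0.836 = 5.8 mA.

I_D = 5.80 mA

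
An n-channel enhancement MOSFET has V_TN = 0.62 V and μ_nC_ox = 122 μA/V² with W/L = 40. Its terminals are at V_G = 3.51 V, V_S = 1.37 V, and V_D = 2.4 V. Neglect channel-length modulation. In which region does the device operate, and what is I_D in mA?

V_GS = V_G − V_S = 3.51 − 1.37 = 2.14 V; V_DS = V_D − V_S = 2.4 − 1.37 = 1.03 V.
k_n = μ_nC_ox · (W/L) = 4.88 mA/V².
V_ov = V_GS − V_TN = 2.14 − 0.62 = 1.52 V.
Since V_DS = 1.03 V < V_ov = 1.52 V, the device is in the triode region.
I_D = k_n [V_ov · V_DS − ½ V_DS²] = 4.88 × [1.52 × 1.03 − 0.5 × 1.03²] = 5.05 mA.

Triode; I_D = 5.05 mA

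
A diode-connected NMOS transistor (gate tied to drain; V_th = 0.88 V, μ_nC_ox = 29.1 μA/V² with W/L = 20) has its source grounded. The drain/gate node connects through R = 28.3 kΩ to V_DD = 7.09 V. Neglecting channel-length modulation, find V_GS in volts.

V_GS = 1.69 V

With gate tied to drain, V_GS = V_DS ≥ V_GS − V_th, so the device is in saturation.
k_n = μ_nC_ox · (W/L) = 0.582 mA/V².
KCL at the drain: ½ k_n (V_GS − V_th)² = (V_DD − V_GS)/R.
Let x = V_GS − 0.88. Then 8.24 x² + x − 6.21 = 0, giving x = 0.81 V (positive root), so V_GS = 1.69 V.
I_D = (V_DD − V_GS)/R = (7.09 − 1.69) / 28.3 = 0.191 mA.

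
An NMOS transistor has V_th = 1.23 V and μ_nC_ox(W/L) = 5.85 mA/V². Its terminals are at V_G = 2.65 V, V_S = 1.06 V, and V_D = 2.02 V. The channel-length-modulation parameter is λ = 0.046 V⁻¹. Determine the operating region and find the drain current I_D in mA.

V_GS = V_G − V_S = 2.65 − 1.06 = 1.59 V; V_DS = V_D − V_S = 2.02 − 1.06 = 0.96 V.
V_ov = V_GS − V_th = 1.59 − 1.23 = 0.36 V.
Since V_DS = 0.96 V ≥ V_ov = 0.36 V, the device is in saturation.
I_D = ½ k_n V_ov² (1 + λ V_DS) = 0.5 × 5.85 × 0.36² × (1 + 0.046 × 0.96) = 0.396 mA.

Saturation; I_D = 0.396 mA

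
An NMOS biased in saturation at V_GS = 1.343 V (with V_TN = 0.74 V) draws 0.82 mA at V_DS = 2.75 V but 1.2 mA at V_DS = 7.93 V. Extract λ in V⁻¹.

With V_GS fixed, I_D ∝ (1 + λ V_DS) in saturation, so I_D2/I_D1 = (1 + λ V_DS2)/(1 + λ V_DS1).
1.2/0.82 = 1.463 = (1 + 7.93 λ)/(1 + 2.75 λ).
Solving: λ (I_D1 V_DS2 − I_D2 V_DS1) = I_D2 − I_D1, so λ = (1.2 − 0.82) / (0.82 × 7.93 − 1.2 × 2.75) = 0.38 / 3.2 = 0.119 V⁻¹.

λ = 0.119 V⁻¹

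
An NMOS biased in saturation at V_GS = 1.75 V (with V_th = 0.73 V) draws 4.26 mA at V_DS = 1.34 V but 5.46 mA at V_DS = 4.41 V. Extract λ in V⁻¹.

λ = 0.105 V⁻¹

With V_GS fixed, I_D ∝ (1 + λ V_DS) in saturation, so I_D2/I_D1 = (1 + λ V_DS2)/(1 + λ V_DS1).
5.46/4.26 = 1.282 = (1 + 4.41 λ)/(1 + 1.34 λ).
Solving: λ (I_D1 V_DS2 − I_D2 V_DS1) = I_D2 − I_D1, so λ = (5.46 − 4.26) / (4.26 × 4.41 − 5.46 × 1.34) = 1.2 / 11.5 = 0.105 V⁻¹.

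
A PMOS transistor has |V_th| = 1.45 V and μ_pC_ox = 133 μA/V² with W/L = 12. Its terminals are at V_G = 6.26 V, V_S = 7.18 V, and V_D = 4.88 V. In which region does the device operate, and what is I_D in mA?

V_SG = V_S − V_G = 7.18 − 6.26 = 0.92 V; V_SD = V_S − V_D = 7.18 − 4.88 = 2.3 V.
V_SG = 0.92 V < |V_th| = 1.45 V, so the transistor is in cutoff.

Cutoff; I_D = 0 mA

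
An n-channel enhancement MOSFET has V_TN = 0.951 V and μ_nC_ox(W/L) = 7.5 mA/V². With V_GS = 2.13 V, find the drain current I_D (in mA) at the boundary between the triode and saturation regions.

I_D = 5.21 mA

At the boundary V_DS = V_ov = V_GS − V_TN = 2.13 − 0.951 = 1.18 V.
I_D = ½ k_n V_ov² = 0.5 × 7.5 × 1.18² = 5.21 mA.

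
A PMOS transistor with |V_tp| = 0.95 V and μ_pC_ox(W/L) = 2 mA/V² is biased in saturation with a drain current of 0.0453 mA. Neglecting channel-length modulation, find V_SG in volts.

In saturation I_D = ½ k_p (V_SG − |V_tp|)², so V_SG − |V_tp| = √(2 I_D / k_p) = √(2 × 0.0453 / 2) = 0.213 V.
V_SG = 0.95 + 0.213 = 1.16 V.

V_SG = 1.16 V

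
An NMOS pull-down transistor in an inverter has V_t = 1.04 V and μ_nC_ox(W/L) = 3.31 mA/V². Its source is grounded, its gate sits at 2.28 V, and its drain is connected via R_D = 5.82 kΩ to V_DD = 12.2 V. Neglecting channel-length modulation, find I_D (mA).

I_D = 1.98 mA

V_GS = V_G = 2.28 V, so V_ov = 2.28 − 1.04 = 1.24 V.
Assume saturation: I_D = ½ k_n V_ov² = 0.5 × 3.31 × 1.24² = 2.54 mA, giving V_DS = V_DD − I_D R_D = 12.2 − 2.54 × 5.82 = -2.61 V.
But -2.61 V < V_ov = 1.24 V, so the device is actually in triode.
In triode I_D = k_n[V_ov V_DS − ½ V_DS²] and I_D = (V_DD − V_DS)/R_D. Equating: 9.63 V_DS² − 24.89 V_DS + 12.2 = 0, giving V_DS = 0.658 V (the root below V_ov).
I_D = (12.2 − 0.658) / 5.82 = 1.98 mA.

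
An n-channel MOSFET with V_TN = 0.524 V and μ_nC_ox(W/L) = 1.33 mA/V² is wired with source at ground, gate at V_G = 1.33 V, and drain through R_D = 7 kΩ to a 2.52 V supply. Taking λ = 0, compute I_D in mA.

I_D = 0.307 mA

V_GS = V_G = 1.33 V, so V_ov = 1.33 − 0.524 = 0.806 V.
Assume saturation: I_D = ½ k_n V_ov² = 0.5 × 1.33 × 0.806² = 0.432 mA, giving V_DS = V_DD − I_D R_D = 2.52 − 0.432 × 7 = -0.504 V.
But -0.504 V < V_ov = 0.806 V, so the device is actually in triode.
In triode I_D = k_n[V_ov V_DS − ½ V_DS²] and I_D = (V_DD − V_DS)/R_D. Equating: 4.66 V_DS² − 8.504 V_DS + 2.52 = 0, giving V_DS = 0.372 V (the root below V_ov).
I_D = (2.52 − 0.372) / 7 = 0.307 mA.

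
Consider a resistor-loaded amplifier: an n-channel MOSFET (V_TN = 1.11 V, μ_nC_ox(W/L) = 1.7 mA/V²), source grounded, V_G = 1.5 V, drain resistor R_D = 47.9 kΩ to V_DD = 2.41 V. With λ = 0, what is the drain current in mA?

V_GS = V_G = 1.5 V, so V_ov = 1.5 − 1.11 = 0.39 V.
Assume saturation: I_D = ½ k_n V_ov² = 0.5 × 1.7 × 0.39² = 0.129 mA, giving V_DS = V_DD − I_D R_D = 2.41 − 0.129 × 47.9 = -3.78 V.
But -3.78 V < V_ov = 0.39 V, so the device is actually in triode.
In triode I_D = k_n[V_ov V_DS − ½ V_DS²] and I_D = (V_DD − V_DS)/R_D. Equating: 40.7 V_DS² − 32.76 V_DS + 2.41 = 0, giving V_DS = 0.0819 V (the root below V_ov).
I_D = (2.41 − 0.0819) / 47.9 = 0.0486 mA.

I_D = 0.0486 mA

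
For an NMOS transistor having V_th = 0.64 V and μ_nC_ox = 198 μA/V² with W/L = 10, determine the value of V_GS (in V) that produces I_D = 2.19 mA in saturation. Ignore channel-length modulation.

k_n = μ_nC_ox · (W/L) = 1.98 mA/V².
In saturation I_D = ½ k_n (V_GS − V_th)², so V_GS − V_th = √(2 I_D / k_n) = √(2 × 2.19 / 1.98) = 1.49 V.
V_GS = 0.64 + 1.49 = 2.13 V.

V_GS = 2.13 V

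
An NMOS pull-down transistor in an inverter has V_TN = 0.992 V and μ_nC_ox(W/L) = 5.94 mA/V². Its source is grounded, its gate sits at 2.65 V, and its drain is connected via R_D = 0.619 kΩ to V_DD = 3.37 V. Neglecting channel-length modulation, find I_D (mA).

I_D = 4.55 mA

V_GS = V_G = 2.65 V, so V_ov = 2.65 − 0.992 = 1.66 V.
Assume saturation: I_D = ½ k_n V_ov² = 0.5 × 5.94 × 1.66² = 8.16 mA, giving V_DS = V_DD − I_D R_D = 3.37 − 8.16 × 0.619 = -1.68 V.
But -1.68 V < V_ov = 1.66 V, so the device is actually in triode.
In triode I_D = k_n[V_ov V_DS − ½ V_DS²] and I_D = (V_DD − V_DS)/R_D. Equating: 1.84 V_DS² − 7.096 V_DS + 3.37 = 0, giving V_DS = 0.555 V (the root below V_ov).
I_D = (3.37 − 0.555) / 0.619 = 4.55 mA.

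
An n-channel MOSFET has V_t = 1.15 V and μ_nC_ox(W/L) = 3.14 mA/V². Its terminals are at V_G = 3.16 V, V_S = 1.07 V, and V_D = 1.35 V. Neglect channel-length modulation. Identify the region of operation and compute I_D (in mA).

V_GS = V_G − V_S = 3.16 − 1.07 = 2.09 V; V_DS = V_D − V_S = 1.35 − 1.07 = 0.28 V.
V_ov = V_GS − V_t = 2.09 − 1.15 = 0.94 V.
Since V_DS = 0.28 V < V_ov = 0.94 V, the device is in the triode region.
I_D = k_n [V_ov · V_DS − ½ V_DS²] = 3.14 × [0.94 × 0.28 − 0.5 × 0.28²] = 0.703 mA.

Triode; I_D = 0.703 mA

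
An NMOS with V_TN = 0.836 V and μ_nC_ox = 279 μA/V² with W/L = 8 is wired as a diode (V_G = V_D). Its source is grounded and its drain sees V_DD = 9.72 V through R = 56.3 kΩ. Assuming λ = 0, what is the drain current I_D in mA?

With gate tied to drain, V_GS = V_DS ≥ V_GS − V_TN, so the device is in saturation.
k_n = μ_nC_ox · (W/L) = 2.232 mA/V².
KCL at the drain: ½ k_n (V_GS − V_TN)² = (V_DD − V_GS)/R.
Let x = V_GS − 0.836. Then 62.8 x² + x − 8.884 = 0, giving x = 0.368 V (positive root), so V_GS = 1.2 V.
I_D = (V_DD − V_GS)/R = (9.72 − 1.2) / 56.3 = 0.151 mA.

I_D = 0.151 mA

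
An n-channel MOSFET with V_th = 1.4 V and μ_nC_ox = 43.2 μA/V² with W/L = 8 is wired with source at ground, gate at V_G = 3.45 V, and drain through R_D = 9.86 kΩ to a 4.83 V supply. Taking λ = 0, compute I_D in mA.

I_D = 0.418 mA

V_GS = V_G = 3.45 V, so V_ov = 3.45 − 1.4 = 2.05 V.
k_n = μ_nC_ox · (W/L) = 0.3456 mA/V².
Assume saturation: I_D = ½ k_n V_ov² = 0.5 × 0.3456 × 2.05² = 0.726 mA, giving V_DS = V_DD − I_D R_D = 4.83 − 0.726 × 9.86 = -2.33 V.
But -2.33 V < V_ov = 2.05 V, so the device is actually in triode.
In triode I_D = k_n[V_ov V_DS − ½ V_DS²] and I_D = (V_DD − V_DS)/R_D. Equating: 1.7 V_DS² − 7.986 V_DS + 4.83 = 0, giving V_DS = 0.713 V (the root below V_ov).
I_D = (4.83 − 0.713) / 9.86 = 0.418 mA.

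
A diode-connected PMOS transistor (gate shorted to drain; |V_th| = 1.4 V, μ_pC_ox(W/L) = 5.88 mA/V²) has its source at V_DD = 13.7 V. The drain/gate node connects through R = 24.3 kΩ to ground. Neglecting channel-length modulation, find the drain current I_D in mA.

I_D = 0.489 mA

With gate tied to drain, V_SG = V_SD ≥ V_SG − |V_th|, so the device is in saturation.
KCL at the drain: ½ k_p (V_SG − |V_th|)² = (V_DD − V_SG)/R.
Let x = V_SG − 1.4. Then 71.4 x² + x − 12.3 = 0, giving x = 0.408 V (positive root), so V_SG = 1.81 V.
I_D = (V_DD − V_SG)/R = (13.7 − 1.81) / 24.3 = 0.489 mA.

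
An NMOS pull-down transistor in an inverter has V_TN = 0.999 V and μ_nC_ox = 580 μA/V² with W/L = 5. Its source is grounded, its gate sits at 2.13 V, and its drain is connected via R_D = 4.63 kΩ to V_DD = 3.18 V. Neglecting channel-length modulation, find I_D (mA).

V_GS = V_G = 2.13 V, so V_ov = 2.13 − 0.999 = 1.13 V.
k_n = μ_nC_ox · (W/L) = 2.9 mA/V².
Assume saturation: I_D = ½ k_n V_ov² = 0.5 × 2.9 × 1.13² = 1.85 mA, giving V_DS = V_DD − I_D R_D = 3.18 − 1.85 × 4.63 = -5.41 V.
But -5.41 V < V_ov = 1.13 V, so the device is actually in triode.
In triode I_D = k_n[V_ov V_DS − ½ V_DS²] and I_D = (V_DD − V_DS)/R_D. Equating: 6.71 V_DS² − 16.19 V_DS + 3.18 = 0, giving V_DS = 0.216 V (the root below V_ov).
I_D = (3.18 − 0.216) / 4.63 = 0.64 mA.

I_D = 0.640 mA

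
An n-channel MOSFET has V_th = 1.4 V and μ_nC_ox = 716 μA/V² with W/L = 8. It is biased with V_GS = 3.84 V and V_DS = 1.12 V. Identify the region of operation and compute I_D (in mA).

k_n = μ_nC_ox · (W/L) = 5.728 mA/V².
V_ov = V_GS − V_th = 3.84 − 1.4 = 2.44 V.
Since V_DS = 1.12 V < V_ov = 2.44 V, the device is in the triode region.
I_D = k_n [V_ov · V_DS − ½ V_DS²] = 5.728 × [2.44 × 1.12 − 0.5 × 1.12²] = 12.1 mA.

Triode; I_D = 12.1 mA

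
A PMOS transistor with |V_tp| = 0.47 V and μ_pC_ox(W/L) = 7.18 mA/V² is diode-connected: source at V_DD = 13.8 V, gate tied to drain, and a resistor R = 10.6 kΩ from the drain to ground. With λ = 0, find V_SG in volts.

V_SG = 1.05 V

With gate tied to drain, V_SG = V_SD ≥ V_SG − |V_tp|, so the device is in saturation.
KCL at the drain: ½ k_p (V_SG − |V_tp|)² = (V_DD − V_SG)/R.
Let x = V_SG − 0.47. Then 38.1 x² + x − 13.33 = 0, giving x = 0.579 V (positive root), so V_SG = 1.05 V.
I_D = (V_DD − V_SG)/R = (13.8 − 1.05) / 10.6 = 1.2 mA.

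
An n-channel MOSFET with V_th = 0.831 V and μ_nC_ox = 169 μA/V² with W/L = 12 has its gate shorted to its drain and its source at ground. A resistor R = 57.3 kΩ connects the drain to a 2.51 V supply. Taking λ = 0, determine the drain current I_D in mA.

With gate tied to drain, V_GS = V_DS ≥ V_GS − V_th, so the device is in saturation.
k_n = μ_nC_ox · (W/L) = 2.028 mA/V².
KCL at the drain: ½ k_n (V_GS − V_th)² = (V_DD − V_GS)/R.
Let x = V_GS − 0.831. Then 58.1 x² + x − 1.679 = 0, giving x = 0.162 V (positive root), so V_GS = 0.993 V.
I_D = (V_DD − V_GS)/R = (2.51 − 0.993) / 57.3 = 0.0265 mA.

I_D = 0.0265 mA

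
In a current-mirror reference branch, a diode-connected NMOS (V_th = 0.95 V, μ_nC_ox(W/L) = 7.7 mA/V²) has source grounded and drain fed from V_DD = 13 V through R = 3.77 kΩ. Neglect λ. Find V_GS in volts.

With gate tied to drain, V_GS = V_DS ≥ V_GS − V_th, so the device is in saturation.
KCL at the drain: ½ k_n (V_GS − V_th)² = (V_DD − V_GS)/R.
Let x = V_GS − 0.95. Then 14.5 x² + x − 12.05 = 0, giving x = 0.877 V (positive root), so V_GS = 1.83 V.
I_D = (V_DD − V_GS)/R = (13 − 1.83) / 3.77 = 2.96 mA.

V_GS = 1.83 V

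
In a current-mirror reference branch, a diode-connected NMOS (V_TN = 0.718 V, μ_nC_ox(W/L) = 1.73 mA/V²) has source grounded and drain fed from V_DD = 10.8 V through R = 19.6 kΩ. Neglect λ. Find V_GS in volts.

With gate tied to drain, V_GS = V_DS ≥ V_GS − V_TN, so the device is in saturation.
KCL at the drain: ½ k_n (V_GS − V_TN)² = (V_DD − V_GS)/R.
Let x = V_GS − 0.718. Then 17 x² + x − 10.08 = 0, giving x = 0.742 V (positive root), so V_GS = 1.46 V.
I_D = (V_DD − V_GS)/R = (10.8 − 1.46) / 19.6 = 0.477 mA.

V_GS = 1.46 V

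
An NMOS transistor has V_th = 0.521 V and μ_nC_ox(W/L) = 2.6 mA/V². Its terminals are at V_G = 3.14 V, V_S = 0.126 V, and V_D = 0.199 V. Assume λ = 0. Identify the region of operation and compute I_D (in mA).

V_GS = V_G − V_S = 3.14 − 0.126 = 3.01 V; V_DS = V_D − V_S = 0.199 − 0.126 = 0.073 V.
V_ov = V_GS − V_th = 3.01 − 0.521 = 2.49 V.
Since V_DS = 0.073 V < V_ov = 2.49 V, the device is in the triode region.
I_D = k_n [V_ov · V_DS − ½ V_DS²] = 2.6 × [2.49 × 0.073 − 0.5 × 0.073²] = 0.466 mA.

Triode; I_D = 0.466 mA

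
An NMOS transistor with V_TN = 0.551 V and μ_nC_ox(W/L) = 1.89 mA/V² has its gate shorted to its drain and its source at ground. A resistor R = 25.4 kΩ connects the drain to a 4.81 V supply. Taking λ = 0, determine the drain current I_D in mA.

I_D = 0.152 mA

With gate tied to drain, V_GS = V_DS ≥ V_GS − V_TN, so the device is in saturation.
KCL at the drain: ½ k_n (V_GS − V_TN)² = (V_DD − V_GS)/R.
Let x = V_GS − 0.551. Then 24 x² + x − 4.259 = 0, giving x = 0.401 V (positive root), so V_GS = 0.952 V.
I_D = (V_DD − V_GS)/R = (4.81 − 0.952) / 25.4 = 0.152 mA.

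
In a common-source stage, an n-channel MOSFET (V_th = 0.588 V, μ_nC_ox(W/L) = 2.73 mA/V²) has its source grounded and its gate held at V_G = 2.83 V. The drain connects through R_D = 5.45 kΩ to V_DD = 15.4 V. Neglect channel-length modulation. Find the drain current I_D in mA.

I_D = 2.73 mA

V_GS = V_G = 2.83 V, so V_ov = 2.83 − 0.588 = 2.24 V.
Assume saturation: I_D = ½ k_n V_ov² = 0.5 × 2.73 × 2.24² = 6.86 mA, giving V_DS = V_DD − I_D R_D = 15.4 − 6.86 × 5.45 = -22 V.
But -22 V < V_ov = 2.24 V, so the device is actually in triode.
In triode I_D = k_n[V_ov V_DS − ½ V_DS²] and I_D = (V_DD − V_DS)/R_D. Equating: 7.44 V_DS² − 34.36 V_DS + 15.4 = 0, giving V_DS = 0.503 V (the root below V_ov).
I_D = (15.4 − 0.503) / 5.45 = 2.73 mA.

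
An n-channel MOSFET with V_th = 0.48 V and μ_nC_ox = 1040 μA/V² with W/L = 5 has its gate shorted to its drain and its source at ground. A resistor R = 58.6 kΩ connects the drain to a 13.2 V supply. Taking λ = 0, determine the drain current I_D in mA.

With gate tied to drain, V_GS = V_DS ≥ V_GS − V_th, so the device is in saturation.
k_n = μ_nC_ox · (W/L) = 5.2 mA/V².
KCL at the drain: ½ k_n (V_GS − V_th)² = (V_DD − V_GS)/R.
Let x = V_GS − 0.48. Then 152 x² + x − 12.72 = 0, giving x = 0.286 V (positive root), so V_GS = 0.766 V.
I_D = (V_DD − V_GS)/R = (13.2 − 0.766) / 58.6 = 0.212 mA.

I_D = 0.212 mA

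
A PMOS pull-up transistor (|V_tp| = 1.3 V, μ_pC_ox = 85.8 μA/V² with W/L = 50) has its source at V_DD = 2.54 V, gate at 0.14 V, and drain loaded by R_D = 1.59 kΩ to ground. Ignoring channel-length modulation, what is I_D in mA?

I_D = 1.38 mA

V_SG = V_DD − V_G = 2.54 − 0.14 = 2.4 V, so V_ov = 2.4 − 1.3 = 1.1 V.
k_p = μ_pC_ox · (W/L) = 4.29 mA/V².
Assume saturation: I_D = ½ k_p V_ov² = 0.5 × 4.29 × 1.1² = 2.6 mA, giving V_SD = V_DD − I_D R_D = 2.54 − 2.6 × 1.59 = -1.59 V.
But -1.59 V < V_ov = 1.1 V, so the device is actually in triode.
In triode I_D = k_p[V_ov V_SD − ½ V_SD²] and I_D = (V_DD − V_SD)/R_D. Equating: 3.41 V_SD² − 8.503 V_SD + 2.54 = 0, giving V_SD = 0.347 V (the root below V_ov).
I_D = (2.54 − 0.347) / 1.59 = 1.38 mA.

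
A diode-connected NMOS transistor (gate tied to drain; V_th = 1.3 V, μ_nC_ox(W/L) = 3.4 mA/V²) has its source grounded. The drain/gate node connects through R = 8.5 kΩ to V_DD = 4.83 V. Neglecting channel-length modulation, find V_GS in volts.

With gate tied to drain, V_GS = V_DS ≥ V_GS − V_th, so the device is in saturation.
KCL at the drain: ½ k_n (V_GS − V_th)² = (V_DD − V_GS)/R.
Let x = V_GS − 1.3. Then 14.4 x² + x − 3.53 = 0, giving x = 0.461 V (positive root), so V_GS = 1.76 V.
I_D = (V_DD − V_GS)/R = (4.83 − 1.76) / 8.5 = 0.361 mA.

V_GS = 1.76 V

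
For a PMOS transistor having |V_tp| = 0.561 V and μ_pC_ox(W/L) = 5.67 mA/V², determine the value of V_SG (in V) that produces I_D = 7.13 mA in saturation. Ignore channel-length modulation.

V_SG = 2.15 V

In saturation I_D = ½ k_p (V_SG − |V_tp|)², so V_SG − |V_tp| = √(2 I_D / k_p) = √(2 × 7.13 / 5.67) = 1.59 V.
V_SG = 0.561 + 1.59 = 2.15 V.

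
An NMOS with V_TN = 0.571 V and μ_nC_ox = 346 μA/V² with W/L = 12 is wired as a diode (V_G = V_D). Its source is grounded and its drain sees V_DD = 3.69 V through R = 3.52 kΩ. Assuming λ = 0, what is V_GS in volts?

V_GS = 1.16 V

With gate tied to drain, V_GS = V_DS ≥ V_GS − V_TN, so the device is in saturation.
k_n = μ_nC_ox · (W/L) = 4.152 mA/V².
KCL at the drain: ½ k_n (V_GS − V_TN)² = (V_DD − V_GS)/R.
Let x = V_GS − 0.571. Then 7.31 x² + x − 3.119 = 0, giving x = 0.588 V (positive root), so V_GS = 1.16 V.
I_D = (V_DD − V_GS)/R = (3.69 − 1.16) / 3.52 = 0.719 mA.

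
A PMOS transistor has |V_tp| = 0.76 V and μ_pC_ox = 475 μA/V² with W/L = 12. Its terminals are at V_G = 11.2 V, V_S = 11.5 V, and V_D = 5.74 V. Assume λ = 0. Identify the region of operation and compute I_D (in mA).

Cutoff; I_D = 0 mA

V_SG = V_S − V_G = 11.5 − 11.2 = 0.3 V; V_SD = V_S − V_D = 11.5 − 5.74 = 5.76 V.
V_SG = 0.3 V < |V_tp| = 0.76 V, so the transistor is in cutoff.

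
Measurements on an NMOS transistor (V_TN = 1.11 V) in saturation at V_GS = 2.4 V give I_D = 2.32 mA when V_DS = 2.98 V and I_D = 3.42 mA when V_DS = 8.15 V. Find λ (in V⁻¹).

λ = 0.126 V⁻¹

With V_GS fixed, I_D ∝ (1 + λ V_DS) in saturation, so I_D2/I_D1 = (1 + λ V_DS2)/(1 + λ V_DS1).
3.42/2.32 = 1.474 = (1 + 8.15 λ)/(1 + 2.98 λ).
Solving: λ (I_D1 V_DS2 − I_D2 V_DS1) = I_D2 − I_D1, so λ = (3.42 − 2.32) / (2.32 × 8.15 − 3.42 × 2.98) = 1.1 / 8.72 = 0.126 V⁻¹.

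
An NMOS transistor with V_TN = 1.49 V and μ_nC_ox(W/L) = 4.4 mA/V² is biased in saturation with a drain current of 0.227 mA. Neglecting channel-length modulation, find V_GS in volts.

In saturation I_D = ½ k_n (V_GS − V_TN)², so V_GS − V_TN = √(2 I_D / k_n) = √(2 × 0.227 / 4.4) = 0.321 V.
V_GS = 1.49 + 0.321 = 1.81 V.

V_GS = 1.81 V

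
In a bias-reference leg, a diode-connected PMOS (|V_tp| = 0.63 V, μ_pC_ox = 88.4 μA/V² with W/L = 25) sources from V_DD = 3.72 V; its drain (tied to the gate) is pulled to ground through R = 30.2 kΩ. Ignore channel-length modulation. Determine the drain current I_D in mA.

I_D = 0.0927 mA

With gate tied to drain, V_SG = V_SD ≥ V_SG − |V_tp|, so the device is in saturation.
k_p = μ_pC_ox · (W/L) = 2.21 mA/V².
KCL at the drain: ½ k_p (V_SG − |V_tp|)² = (V_DD − V_SG)/R.
Let x = V_SG − 0.63. Then 33.4 x² + x − 3.09 = 0, giving x = 0.29 V (positive root), so V_SG = 0.92 V.
I_D = (V_DD − V_SG)/R = (3.72 − 0.92) / 30.2 = 0.0927 mA.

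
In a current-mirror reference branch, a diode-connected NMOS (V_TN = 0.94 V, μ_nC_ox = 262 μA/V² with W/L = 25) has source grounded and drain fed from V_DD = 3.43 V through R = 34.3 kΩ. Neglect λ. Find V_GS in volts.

V_GS = 1.08 V

With gate tied to drain, V_GS = V_DS ≥ V_GS − V_TN, so the device is in saturation.
k_n = μ_nC_ox · (W/L) = 6.55 mA/V².
KCL at the drain: ½ k_n (V_GS − V_TN)² = (V_DD − V_GS)/R.
Let x = V_GS − 0.94. Then 112 x² + x − 2.49 = 0, giving x = 0.144 V (positive root), so V_GS = 1.08 V.
I_D = (V_DD − V_GS)/R = (3.43 − 1.08) / 34.3 = 0.0684 mA.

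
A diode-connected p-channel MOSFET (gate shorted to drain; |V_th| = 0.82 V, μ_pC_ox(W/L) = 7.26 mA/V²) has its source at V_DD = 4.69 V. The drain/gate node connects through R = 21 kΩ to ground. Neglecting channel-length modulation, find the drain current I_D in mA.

With gate tied to drain, V_SG = V_SD ≥ V_SG − |V_th|, so the device is in saturation.
KCL at the drain: ½ k_p (V_SG − |V_th|)² = (V_DD − V_SG)/R.
Let x = V_SG − 0.82. Then 76.2 x² + x − 3.87 = 0, giving x = 0.219 V (positive root), so V_SG = 1.04 V.
I_D = (V_DD − V_SG)/R = (4.69 − 1.04) / 21 = 0.174 mA.

I_D = 0.174 mA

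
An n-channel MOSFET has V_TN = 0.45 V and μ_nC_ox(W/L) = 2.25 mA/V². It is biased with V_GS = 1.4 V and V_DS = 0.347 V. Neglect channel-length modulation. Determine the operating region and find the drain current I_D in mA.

Triode; I_D = 0.606 mA

V_ov = V_GS − V_TN = 1.4 − 0.45 = 0.95 V.
Since V_DS = 0.347 V < V_ov = 0.95 V, the device is in the triode region.
I_D = k_n [V_ov · V_DS − ½ V_DS²] = 2.25 × [0.95 × 0.347 − 0.5 × 0.347²] = 0.606 mA.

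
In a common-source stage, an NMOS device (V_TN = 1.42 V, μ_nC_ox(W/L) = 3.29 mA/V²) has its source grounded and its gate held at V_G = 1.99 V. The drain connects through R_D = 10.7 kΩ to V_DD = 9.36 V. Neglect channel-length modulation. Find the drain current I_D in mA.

I_D = 0.534 mA

V_GS = V_G = 1.99 V, so V_ov = 1.99 − 1.42 = 0.57 V.
Assume saturation: I_D = ½ k_n V_ov² = 0.5 × 3.29 × 0.57² = 0.534 mA, giving V_DS = V_DD − I_D R_D = 9.36 − 0.534 × 10.7 = 3.64 V.
V_DS = 3.64 V ≥ V_ov = 0.57 V, confirming saturation.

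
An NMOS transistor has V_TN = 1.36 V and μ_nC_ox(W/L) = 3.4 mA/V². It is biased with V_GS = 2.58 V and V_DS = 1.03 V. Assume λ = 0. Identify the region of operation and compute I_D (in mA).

V_ov = V_GS − V_TN = 2.58 − 1.36 = 1.22 V.
Since V_DS = 1.03 V < V_ov = 1.22 V, the device is in the triode region.
I_D = k_n [V_ov · V_DS − ½ V_DS²] = 3.4 × [1.22 × 1.03 − 0.5 × 1.03²] = 2.47 mA.

Triode; I_D = 2.47 mA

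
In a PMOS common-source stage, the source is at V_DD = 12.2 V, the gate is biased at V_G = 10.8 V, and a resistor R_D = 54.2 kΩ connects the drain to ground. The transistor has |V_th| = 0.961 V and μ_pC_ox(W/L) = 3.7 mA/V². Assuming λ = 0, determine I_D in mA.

V_SG = V_DD − V_G = 12.2 − 10.8 = 1.4 V, so V_ov = 1.4 − 0.961 = 0.439 V.
Assume saturation: I_D = ½ k_p V_ov² = 0.5 × 3.7 × 0.439² = 0.357 mA, giving V_SD = V_DD − I_D R_D = 12.2 − 0.357 × 54.2 = -7.12 V.
But -7.12 V < V_ov = 0.439 V, so the device is actually in triode.
In triode I_D = k_p[V_ov V_SD − ½ V_SD²] and I_D = (V_DD − V_SD)/R_D. Equating: 100 V_SD² − 89.04 V_SD + 12.2 = 0, giving V_SD = 0.169 V (the root below V_ov).
I_D = (12.2 − 0.169) / 54.2 = 0.222 mA.

I_D = 0.222 mA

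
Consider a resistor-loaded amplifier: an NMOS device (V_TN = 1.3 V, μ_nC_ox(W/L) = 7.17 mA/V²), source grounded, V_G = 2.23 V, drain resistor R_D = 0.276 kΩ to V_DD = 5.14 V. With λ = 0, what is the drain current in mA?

I_D = 3.10 mA

V_GS = V_G = 2.23 V, so V_ov = 2.23 − 1.3 = 0.93 V.
Assume saturation: I_D = ½ k_n V_ov² = 0.5 × 7.17 × 0.93² = 3.1 mA, giving V_DS = V_DD − I_D R_D = 5.14 − 3.1 × 0.276 = 4.28 V.
V_DS = 4.28 V ≥ V_ov = 0.93 V, confirming saturation.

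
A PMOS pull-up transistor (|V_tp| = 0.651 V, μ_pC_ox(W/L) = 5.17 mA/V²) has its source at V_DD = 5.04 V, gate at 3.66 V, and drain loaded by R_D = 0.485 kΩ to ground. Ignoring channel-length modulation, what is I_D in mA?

I_D = 1.37 mA

V_SG = V_DD − V_G = 5.04 − 3.66 = 1.38 V, so V_ov = 1.38 − 0.651 = 0.729 V.
Assume saturation: I_D = ½ k_p V_ov² = 0.5 × 5.17 × 0.729² = 1.37 mA, giving V_SD = V_DD − I_D R_D = 5.04 − 1.37 × 0.485 = 4.37 V.
V_SD = 4.37 V ≥ V_ov = 0.729 V, confirming saturation.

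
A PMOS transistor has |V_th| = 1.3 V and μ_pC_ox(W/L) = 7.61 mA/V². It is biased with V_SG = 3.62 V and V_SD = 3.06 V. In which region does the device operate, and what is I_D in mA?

V_ov = V_SG − |V_th| = 3.62 − 1.3 = 2.32 V.
Since V_SD = 3.06 V ≥ V_ov = 2.32 V, the device is in saturation.
I_D = ½ k_p V_ov² = 0.5 × 7.61 × 2.32² = 20.5 mA.

Saturation; I_D = 20.5 mA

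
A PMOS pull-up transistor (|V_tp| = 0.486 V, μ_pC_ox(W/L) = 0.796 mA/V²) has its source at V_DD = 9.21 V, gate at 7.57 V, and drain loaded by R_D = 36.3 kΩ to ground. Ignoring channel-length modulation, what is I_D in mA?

V_SG = V_DD − V_G = 9.21 − 7.57 = 1.64 V, so V_ov = 1.64 − 0.486 = 1.15 V.
Assume saturation: I_D = ½ k_p V_ov² = 0.5 × 0.796 × 1.15² = 0.53 mA, giving V_SD = V_DD − I_D R_D = 9.21 − 0.53 × 36.3 = -10 V.
But -10 V < V_ov = 1.15 V, so the device is actually in triode.
In triode I_D = k_p[V_ov V_SD − ½ V_SD²] and I_D = (V_DD − V_SD)/R_D. Equating: 14.4 V_SD² − 34.34 V_SD + 9.21 = 0, giving V_SD = 0.308 V (the root below V_ov).
I_D = (9.21 − 0.308) / 36.3 = 0.245 mA.

I_D = 0.245 mA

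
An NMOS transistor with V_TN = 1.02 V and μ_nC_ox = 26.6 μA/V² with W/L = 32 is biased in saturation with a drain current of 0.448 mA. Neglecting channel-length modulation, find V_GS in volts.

V_GS = 2.05 V

k_n = μ_nC_ox · (W/L) = 0.8512 mA/V².
In saturation I_D = ½ k_n (V_GS − V_TN)², so V_GS − V_TN = √(2 I_D / k_n) = √(2 × 0.448 / 0.8512) = 1.03 V.
V_GS = 1.02 + 1.03 = 2.05 V.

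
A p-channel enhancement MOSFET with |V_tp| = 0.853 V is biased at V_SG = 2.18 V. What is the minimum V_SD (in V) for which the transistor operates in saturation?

V_SD,sat = 1.33 V

The boundary between triode and saturation is V_SD = V_SG − |V_tp| = V_ov.
V_ov = 2.18 − 0.853 = 1.33 V.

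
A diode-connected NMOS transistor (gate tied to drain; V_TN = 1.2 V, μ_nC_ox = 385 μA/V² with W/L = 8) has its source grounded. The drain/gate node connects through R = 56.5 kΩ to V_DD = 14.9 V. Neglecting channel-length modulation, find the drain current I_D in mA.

I_D = 0.236 mA

With gate tied to drain, V_GS = V_DS ≥ V_GS − V_TN, so the device is in saturation.
k_n = μ_nC_ox · (W/L) = 3.08 mA/V².
KCL at the drain: ½ k_n (V_GS − V_TN)² = (V_DD − V_GS)/R.
Let x = V_GS − 1.2. Then 87 x² + x − 13.7 = 0, giving x = 0.391 V (positive root), so V_GS = 1.59 V.
I_D = (V_DD − V_GS)/R = (14.9 − 1.59) / 56.5 = 0.236 mA.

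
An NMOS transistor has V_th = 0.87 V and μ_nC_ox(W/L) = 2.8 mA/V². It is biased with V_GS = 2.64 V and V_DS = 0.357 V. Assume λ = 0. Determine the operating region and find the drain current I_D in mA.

Triode; I_D = 1.59 mA

V_ov = V_GS − V_th = 2.64 − 0.87 = 1.77 V.
Since V_DS = 0.357 V < V_ov = 1.77 V, the device is in the triode region.
I_D = k_n [V_ov · V_DS − ½ V_DS²] = 2.8 × [1.77 × 0.357 − 0.5 × 0.357²] = 1.59 mA.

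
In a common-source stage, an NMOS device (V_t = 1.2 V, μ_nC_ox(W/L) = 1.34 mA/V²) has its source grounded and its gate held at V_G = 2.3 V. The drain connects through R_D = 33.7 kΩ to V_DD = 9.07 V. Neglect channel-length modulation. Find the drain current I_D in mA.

V_GS = V_G = 2.3 V, so V_ov = 2.3 − 1.2 = 1.1 V.
Assume saturation: I_D = ½ k_n V_ov² = 0.5 × 1.34 × 1.1² = 0.811 mA, giving V_DS = V_DD − I_D R_D = 9.07 − 0.811 × 33.7 = -18.3 V.
But -18.3 V < V_ov = 1.1 V, so the device is actually in triode.
In triode I_D = k_n[V_ov V_DS − ½ V_DS²] and I_D = (V_DD − V_DS)/R_D. Equating: 22.6 V_DS² − 50.67 V_DS + 9.07 = 0, giving V_DS = 0.196 V (the root below V_ov).
I_D = (9.07 − 0.196) / 33.7 = 0.263 mA.

I_D = 0.263 mA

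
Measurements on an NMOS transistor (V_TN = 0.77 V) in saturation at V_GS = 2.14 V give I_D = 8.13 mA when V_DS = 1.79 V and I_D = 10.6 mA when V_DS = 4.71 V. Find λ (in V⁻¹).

λ = 0.128 V⁻¹

With V_GS fixed, I_D ∝ (1 + λ V_DS) in saturation, so I_D2/I_D1 = (1 + λ V_DS2)/(1 + λ V_DS1).
10.6/8.13 = 1.304 = (1 + 4.71 λ)/(1 + 1.79 λ).
Solving: λ (I_D1 V_DS2 − I_D2 V_DS1) = I_D2 − I_D1, so λ = (10.6 − 8.13) / (8.13 × 4.71 − 10.6 × 1.79) = 2.47 / 19.3 = 0.128 V⁻¹.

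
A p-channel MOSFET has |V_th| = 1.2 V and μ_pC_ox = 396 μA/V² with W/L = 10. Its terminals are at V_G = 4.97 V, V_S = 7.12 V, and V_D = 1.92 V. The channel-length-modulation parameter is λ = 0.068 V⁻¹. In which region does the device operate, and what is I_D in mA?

V_SG = V_S − V_G = 7.12 − 4.97 = 2.15 V; V_SD = V_S − V_D = 7.12 − 1.92 = 5.2 V.
k_p = μ_pC_ox · (W/L) = 3.96 mA/V².
V_ov = V_SG − |V_th| = 2.15 − 1.2 = 0.95 V.
Since V_SD = 5.2 V ≥ V_ov = 0.95 V, the device is in saturation.
I_D = ½ k_p V_ov² (1 + λ V_SD) = 0.5 × 3.96 × 0.95² × (1 + 0.068 × 5.2) = 2.42 mA.

Saturation; I_D = 2.42 mA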